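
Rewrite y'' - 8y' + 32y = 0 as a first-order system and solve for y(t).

y(t) = C_1e^(4t)cos(4t) + C_2e^(4t)sin(4t)

Let x_1 = y, x_2 = y'. Then x_1' = x_2 and x_2' = -32x_1 + 8x_2.
A = [[0,1],[-32,8]]; det(A-λI) = λ^2 - 8λ + 32.
Eigenvalues λ = 4 ± 4i.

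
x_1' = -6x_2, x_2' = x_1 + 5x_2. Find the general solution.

Coefficient matrix A = [[0, -6], [1, 5]].
Characteristic polynomial det(A - λI) = λ^2 - 5λ + 6 = 0.
Eigenvalues λ = 2, 3.
For λ=2: (A-λI) row 1 is [-2, -6], so an eigenvector is (-3, 1).
For λ=3: (A-λI) row 1 is [-3, -6], so an eigenvector is (-2, 1).
General solution: c_1e^(2t)(-3,1) + c_2e^(3t)(-2,1).

x_1(t) = -3c_1e^(2t) - 2c_2e^(3t), x_2(t) = c_1e^(2t) + c_2e^(3t)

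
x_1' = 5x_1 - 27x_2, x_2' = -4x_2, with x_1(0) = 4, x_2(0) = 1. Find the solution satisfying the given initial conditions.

Coefficient matrix A = [[5, -27], [0, -4]].
Characteristic polynomial det(A - λI) = λ^2 - λ - 20 = 0.
Eigenvalues λ = -4, 5.
For λ=-4: (A-λI) row 1 is [9, -27], so an eigenvector is (3, 1).
For λ=5: (A-λI) row 1 is [0, -27], so an eigenvector is (-1, 0).
General solution: K_1e^(-4t)(3,1) + K_2e^(5t)(-1,0).
Applying x_1(0)=4, x_2(0)=1 gives K_1=1, K_2=-1.

x_1(t) = e^(5t) + 3e^(-4t), x_2(t) = e^(-4t)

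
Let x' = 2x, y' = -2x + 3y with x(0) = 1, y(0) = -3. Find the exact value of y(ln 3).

-117

A = [[2,0],[-2,3]]; eigenvalues λ = 2, 3.
Eigenvectors: (-1,-2) for λ=2, (0,1) for λ=3.
From the initial condition, c_1 = -1, c_2 = -5.
y(ln 3) = (-1)(3^2)(-2) + (-5)(3^3)(1) = -117.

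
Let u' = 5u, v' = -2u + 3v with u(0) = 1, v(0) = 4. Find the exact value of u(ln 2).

32

A = [[5,0],[-2,3]]; eigenvalues λ = 3, 5.
Eigenvectors: (0,-1) for λ=3, (1,-1) for λ=5.
From the initial condition, c_1 = -5, c_2 = 1.
u(ln 2) = (-5)(2^3)(0) + (1)(2^5)(1) = 32.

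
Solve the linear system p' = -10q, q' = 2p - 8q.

Coefficient matrix A = [[0, -10], [2, -8]].
Characteristic polynomial det(A - λI) = λ^2 + 8λ + 20 = 0.
Eigenvalues λ = -4 ± 2i (complex conjugate pair).
For λ=-4+2i: an eigenvector is (1,0) - i(2,1) = (1 - 2i, 0 - i).
A real fundamental pair from Re and Im of e^((-4+2i)t)v: X_1 = e^(-4t)(cos(2t)·(1,0) + sin(2t)·(2,1)), X_2 = e^(-4t)(sin(2t)·(1,0) - cos(2t)·(2,1)).
General solution: K_1X_1 + K_2X_2.

p(t) = 2K_1e^(-4t)sin(2t) + K_1e^(-4t)cos(2t) + K_2e^(-4t)sin(2t) - 2K_2e^(-4t)cos(2t), q(t) = K_1e^(-4t)sin(2t) - K_2e^(-4t)cos(2t)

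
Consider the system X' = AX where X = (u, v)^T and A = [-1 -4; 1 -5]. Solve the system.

u(t) = 2C_1e^(-3t) + 2C_2te^(-3t) + 3C_2e^(-3t), v(t) = C_1e^(-3t) + C_2te^(-3t) + C_2e^(-3t)

Coefficient matrix A = [[-1, -4], [1, -5]].
Characteristic polynomial det(A - λI) = λ^2 + 6λ + 9 = 0.
Single eigenvalue λ = -3 with algebraic multiplicity 2.
Eigenvector v = (2,1); generalized eigenvector w with (A-λI)w=v is (3,1).
General solution: e^(-3t)[C_1·v + C_2·(t·v + w)].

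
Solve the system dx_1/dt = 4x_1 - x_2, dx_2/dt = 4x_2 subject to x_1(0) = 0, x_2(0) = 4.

Coefficient matrix A = [[4, -1], [0, 4]].
Characteristic polynomial det(A - λI) = λ^2 - 8λ + 16 = 0.
Single eigenvalue λ = 4 with algebraic multiplicity 2.
Eigenvector v = (-1,0); generalized eigenvector w with (A-λI)w=v is (-1,1).
General solution: e^(4t)[K_1·v + K_2·(t·v + w)].
Applying x_1(0)=0, x_2(0)=4 gives K_1=-4, K_2=4.

x_1(t) = -4te^(4t), x_2(t) = 4e^(4t)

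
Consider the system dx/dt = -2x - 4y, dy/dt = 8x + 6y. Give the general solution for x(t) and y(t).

x(t) = c_1e^(2t)cos(4t) + c_2e^(2t)sin(4t), y(t) = c_1e^(2t)sin(4t) - c_1e^(2t)cos(4t) - c_2e^(2t)sin(4t) - c_2e^(2t)cos(4t)

Coefficient matrix A = [[-2, -4], [8, 6]].
Characteristic polynomial det(A - λI) = λ^2 - 4λ + 20 = 0.
Eigenvalues λ = 2 ± 4i (complex conjugate pair).
For λ=2+4i: an eigenvector is (1,-1) - i(0,1) = (1, -1 - i).
A real fundamental pair from Re and Im of e^((2+4i)t)v: X_1 = e^(2t)(cos(4t)·(1,-1) + sin(4t)·(0,1)), X_2 = e^(2t)(sin(4t)·(1,-1) - cos(4t)·(0,1)).
General solution: c_1X_1 + c_2X_2.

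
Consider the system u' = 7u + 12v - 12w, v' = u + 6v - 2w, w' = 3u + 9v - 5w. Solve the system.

u(t) = -2C_2e^(t) + 3C_3e^(3t), v(t) = C_1e^(4t) - C_3e^(3t), w(t) = C_1e^(4t) - C_2e^(t)

Coefficient matrix A = [[7, 12, -12], [1, 6, -2], [3, 9, -5]].
det(A - λI) = 0 gives eigenvalues λ = 4, 1, 3.
For λ=4: eigenvector (0,1,1).
For λ=1: eigenvector (-2,0,-1).
For λ=3: eigenvector (3,-1,0).
General solution: C_1e^(4t)(0,1,1) + C_2e^(t)(-2,0,-1) + C_3e^(3t)(3,-1,0).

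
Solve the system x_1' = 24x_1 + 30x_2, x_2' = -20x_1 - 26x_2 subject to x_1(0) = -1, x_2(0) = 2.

x_1(t) = 3e^(4t) - 4e^(-6t), x_2(t) = -2e^(4t) + 4e^(-6t)

Coefficient matrix A = [[24, 30], [-20, -26]].
Characteristic polynomial det(A - λI) = λ^2 + 2λ - 24 = 0.
Eigenvalues λ = 4, -6.
For λ=4: (A-λI) row 1 is [20, 30], so an eigenvector is (3, -2).
For λ=-6: (A-λI) row 1 is [30, 30], so an eigenvector is (-1, 1).
General solution: K_1e^(4t)(3,-2) + K_2e^(-6t)(-1,1).
Applying x_1(0)=-1, x_2(0)=2 gives K_1=1, K_2=4.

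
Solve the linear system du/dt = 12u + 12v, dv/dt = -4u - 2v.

Coefficient matrix A = [[12, 12], [-4, -2]].
Characteristic polynomial det(A - λI) = λ^2 - 10λ + 24 = 0.
Eigenvalues λ = 6, 4.
For λ=6: (A-λI) row 1 is [6, 12], so an eigenvector is (2, -1).
For λ=4: (A-λI) row 1 is [8, 12], so an eigenvector is (3, -2).
General solution: c_1e^(6t)(2,-1) + c_2e^(4t)(3,-2).

u(t) = 2c_1e^(6t) + 3c_2e^(4t), v(t) = -c_1e^(6t) - 2c_2e^(4t)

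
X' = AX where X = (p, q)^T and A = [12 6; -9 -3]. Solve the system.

p(t) = -2c_1e^(3t) + c_2e^(6t), q(t) = 3c_1e^(3t) - c_2e^(6t)

Coefficient matrix A = [[12, 6], [-9, -3]].
Characteristic polynomial det(A - λI) = λ^2 - 9λ + 18 = 0.
Eigenvalues λ = 3, 6.
For λ=3: (A-λI) row 1 is [9, 6], so an eigenvector is (-2, 3).
For λ=6: (A-λI) row 1 is [6, 6], so an eigenvector is (1, -1).
General solution: c_1e^(3t)(-2,3) + c_2e^(6t)(1,-1).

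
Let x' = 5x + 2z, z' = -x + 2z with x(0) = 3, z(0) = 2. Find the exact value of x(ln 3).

621

A = [[5,2],[-1,2]]; eigenvalues λ = 4, 3.
Eigenvectors: (-2,1) for λ=4, (1,-1) for λ=3.
From the initial condition, c_1 = -5, c_2 = -7.
x(ln 3) = (-5)(3^4)(-2) + (-7)(3^3)(1) = 621.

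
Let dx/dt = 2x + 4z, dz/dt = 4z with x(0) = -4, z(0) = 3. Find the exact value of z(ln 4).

A = [[2,4],[0,4]]; eigenvalues λ = 4, 2.
Eigenvectors: (2,1) for λ=4, (-1,0) for λ=2.
From the initial condition, c_1 = 3, c_2 = 10.
z(ln 4) = (3)(4^4)(1) + (10)(4^2)(0) = 768.

768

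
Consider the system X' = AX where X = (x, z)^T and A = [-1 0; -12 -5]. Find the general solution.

x(t) = -K_1e^(-t), z(t) = 3K_1e^(-t) - K_2e^(-5t)

Coefficient matrix A = [[-1, 0], [-12, -5]].
Characteristic polynomial det(A - λI) = λ^2 + 6λ + 5 = 0.
Eigenvalues λ = -1, -5.
For λ=-1: (A-λI) row 2 is [-12, -4], so an eigenvector is (-1, 3).
For λ=-5: (A-λI) row 1 is [4, 0], so an eigenvector is (0, -1).
General solution: K_1e^(-t)(-1,3) + K_2e^(-5t)(0,-1).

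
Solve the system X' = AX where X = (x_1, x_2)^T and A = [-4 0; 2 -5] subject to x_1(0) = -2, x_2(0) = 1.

Coefficient matrix A = [[-4, 0], [2, -5]].
Characteristic polynomial det(A - λI) = λ^2 + 9λ + 20 = 0.
Eigenvalues λ = -4, -5.
For λ=-4: (A-λI) row 2 is [2, -1], so an eigenvector is (-1, -2).
For λ=-5: (A-λI) row 1 is [1, 0], so an eigenvector is (0, -1).
General solution: K_1e^(-4t)(-1,-2) + K_2e^(-5t)(0,-1).
Applying x_1(0)=-2, x_2(0)=1 gives K_1=2, K_2=-5.

x_1(t) = -2e^(-4t), x_2(t) = -4e^(-4t) + 5e^(-5t)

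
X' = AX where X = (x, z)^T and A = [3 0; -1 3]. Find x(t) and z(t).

Coefficient matrix A = [[3, 0], [-1, 3]].
Characteristic polynomial det(A - λI) = λ^2 - 6λ + 9 = 0.
Single eigenvalue λ = 3 with algebraic multiplicity 2.
Eigenvector v = (0,1); generalized eigenvector w with (A-λI)w=v is (-1,-3).
General solution: e^(3t)[K_1·v + K_2·(t·v + w)].

x(t) = -K_2e^(3t), z(t) = K_1e^(3t) + K_2te^(3t) - 3K_2e^(3t)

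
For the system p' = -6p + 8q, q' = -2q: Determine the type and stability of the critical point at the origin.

stable node

A = [[-6,8],[0,-2]]; det(A-λI) = λ^2 + 8λ + 12.
λ = -2, -6: both negative.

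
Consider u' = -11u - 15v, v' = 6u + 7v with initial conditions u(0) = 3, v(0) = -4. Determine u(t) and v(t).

u(t) = 11e^(-2t)sin(3t) + 3e^(-2t)cos(3t), v(t) = -6e^(-2t)sin(3t) - 4e^(-2t)cos(3t)

Coefficient matrix A = [[-11, -15], [6, 7]].
Characteristic polynomial det(A - λI) = λ^2 + 4λ + 13 = 0.
Eigenvalues λ = -2 ± 3i (complex conjugate pair).
For λ=-2+3i: an eigenvector is (1,-1) - i(2,-1) = (1 - 2i, -1 + i).
A real fundamental pair from Re and Im of e^((-2+3i)t)v: X_1 = e^(-2t)(cos(3t)·(1,-1) + sin(3t)·(2,-1)), X_2 = e^(-2t)(sin(3t)·(1,-1) - cos(3t)·(2,-1)).
General solution: c_1X_1 + c_2X_2.
Applying u(0)=3, v(0)=-4 gives c_1=5, c_2=1.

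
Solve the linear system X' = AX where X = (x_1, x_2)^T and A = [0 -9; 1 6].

Coefficient matrix A = [[0, -9], [1, 6]].
Characteristic polynomial det(A - λI) = λ^2 - 6λ + 9 = 0.
Single eigenvalue λ = 3 with algebraic multiplicity 2.
Eigenvector v = (-3,1); generalized eigenvector w with (A-λI)w=v is (-2,1).
General solution: e^(3t)[K_1·v + K_2·(t·v + w)].

x_1(t) = -3K_1e^(3t) - 3K_2te^(3t) - 2K_2e^(3t), x_2(t) = K_1e^(3t) + K_2te^(3t) + K_2e^(3t)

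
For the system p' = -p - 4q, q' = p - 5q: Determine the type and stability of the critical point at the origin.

A = [[-1,-4],[1,-5]]; det(A-λI) = λ^2 + 6λ + 9.
repeated λ = -3 with a single eigenvector.

stable improper node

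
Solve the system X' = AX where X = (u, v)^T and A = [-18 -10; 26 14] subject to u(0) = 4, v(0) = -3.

u(t) = -17e^(-2t)sin(2t) + 4e^(-2t)cos(2t), v(t) = 28e^(-2t)sin(2t) - 3e^(-2t)cos(2t)

Coefficient matrix A = [[-18, -10], [26, 14]].
Characteristic polynomial det(A - λI) = λ^2 + 4λ + 8 = 0.
Eigenvalues λ = -2 ± 2i (complex conjugate pair).
For λ=-2+2i: an eigenvector is (-2,3) - i(1,-2) = (-2 - i, 3 + 2i).
A real fundamental pair from Re and Im of e^((-2+2i)t)v: X_1 = e^(-2t)(cos(2t)·(-2,3) + sin(2t)·(1,-2)), X_2 = e^(-2t)(sin(2t)·(-2,3) - cos(2t)·(1,-2)).
General solution: K_1X_1 + K_2X_2.
Applying u(0)=4, v(0)=-3 gives K_1=-5, K_2=6.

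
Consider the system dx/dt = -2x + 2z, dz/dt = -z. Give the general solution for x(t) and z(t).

Coefficient matrix A = [[-2, 2], [0, -1]].
Characteristic polynomial det(A - λI) = λ^2 + 3λ + 2 = 0.
Eigenvalues λ = -1, -2.
For λ=-1: (A-λI) row 1 is [-1, 2], so an eigenvector is (-2, -1).
For λ=-2: (A-λI) row 1 is [0, 2], so an eigenvector is (-1, 0).
General solution: c_1e^(-t)(-2,-1) + c_2e^(-2t)(-1,0).

x(t) = -2c_1e^(-t) - c_2e^(-2t), z(t) = -c_1e^(-t)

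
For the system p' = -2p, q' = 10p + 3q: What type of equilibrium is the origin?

saddle

A = [[-2,0],[10,3]]; det(A-λI) = λ^2 - λ - 6.
λ = -2, 3: opposite signs.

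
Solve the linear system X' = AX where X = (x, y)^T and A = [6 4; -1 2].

Coefficient matrix A = [[6, 4], [-1, 2]].
Characteristic polynomial det(A - λI) = λ^2 - 8λ + 16 = 0.
Single eigenvalue λ = 4 with algebraic multiplicity 2.
Eigenvector v = (2,-1); generalized eigenvector w with (A-λI)w=v is (-1,1).
General solution: e^(4t)[K_1·v + K_2·(t·v + w)].

x(t) = 2K_1e^(4t) + 2K_2te^(4t) - K_2e^(4t), y(t) = -K_1e^(4t) - K_2te^(4t) + K_2e^(4t)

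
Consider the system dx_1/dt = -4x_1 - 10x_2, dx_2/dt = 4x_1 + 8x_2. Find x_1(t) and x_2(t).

x_1(t) = 2K_1e^(2t)sin(2t) + K_1e^(2t)cos(2t) + K_2e^(2t)sin(2t) - 2K_2e^(2t)cos(2t), x_2(t) = -K_1e^(2t)sin(2t) - K_1e^(2t)cos(2t) - K_2e^(2t)sin(2t) + K_2e^(2t)cos(2t)

Coefficient matrix A = [[-4, -10], [4, 8]].
Characteristic polynomial det(A - λI) = λ^2 - 4λ + 8 = 0.
Eigenvalues λ = 2 ± 2i (complex conjugate pair).
For λ=2+2i: an eigenvector is (1,-1) - i(2,-1) = (1 - 2i, -1 + i).
A real fundamental pair from Re and Im of e^((2+2i)t)v: X_1 = e^(2t)(cos(2t)·(1,-1) + sin(2t)·(2,-1)), X_2 = e^(2t)(sin(2t)·(1,-1) - cos(2t)·(2,-1)).
General solution: K_1X_1 + K_2X_2.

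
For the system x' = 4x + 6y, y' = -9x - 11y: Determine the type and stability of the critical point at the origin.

A = [[4,6],[-9,-11]]; det(A-λI) = λ^2 + 7λ + 10.
λ = -5, -2: both negative.

stable node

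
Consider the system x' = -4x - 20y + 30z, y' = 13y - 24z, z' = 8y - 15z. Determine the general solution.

Coefficient matrix A = [[-4, -20, 30], [0, 13, -24], [0, 8, -15]].
det(A - λI) = 0 gives eigenvalues λ = -4, -3, 1.
For λ=-4: eigenvector (1,0,0).
For λ=-3: eigenvector (0,-3,-2).
For λ=1: eigenvector (-2,2,1).
General solution: c_1e^(-4t)(1,0,0) + c_2e^(-3t)(0,-3,-2) + c_3e^(t)(-2,2,1).

x(t) = c_1e^(-4t) - 2c_3e^(t), y(t) = -3c_2e^(-3t) + 2c_3e^(t), z(t) = -2c_2e^(-3t) + c_3e^(t)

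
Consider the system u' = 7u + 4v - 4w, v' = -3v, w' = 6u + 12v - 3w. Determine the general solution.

u(t) = K_1e^(3t) + 2K_2e^(t) + 2K_3e^(-3t), v(t) = -K_3e^(-3t), w(t) = K_1e^(3t) + 3K_2e^(t) + 4K_3e^(-3t)

Coefficient matrix A = [[7, 4, -4], [0, -3, 0], [6, 12, -3]].
det(A - λI) = 0 gives eigenvalues λ = 3, 1, -3.
For λ=3: eigenvector (1,0,1).
For λ=1: eigenvector (2,0,3).
For λ=-3: eigenvector (2,-1,4).
General solution: K_1e^(3t)(1,0,1) + K_2e^(t)(2,0,3) + K_3e^(-3t)(2,-1,4).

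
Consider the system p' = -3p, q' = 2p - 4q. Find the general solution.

Coefficient matrix A = [[-3, 0], [2, -4]].
Characteristic polynomial det(A - λI) = λ^2 + 7λ + 12 = 0.
Eigenvalues λ = -4, -3.
For λ=-4: (A-λI) row 1 is [1, 0], so an eigenvector is (0, -1).
For λ=-3: (A-λI) row 2 is [2, -1], so an eigenvector is (-1, -2).
General solution: C_1e^(-4t)(0,-1) + C_2e^(-3t)(-1,-2).

p(t) = -C_2e^(-3t), q(t) = -C_1e^(-4t) - 2C_2e^(-3t)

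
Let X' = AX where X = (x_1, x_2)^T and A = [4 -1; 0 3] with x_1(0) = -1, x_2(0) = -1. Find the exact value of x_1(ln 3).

-27

A = [[4,-1],[0,3]]; eigenvalues λ = 3, 4.
Eigenvectors: (1,1) for λ=3, (-1,0) for λ=4.
From the initial condition, c_1 = -1, c_2 = 0.
x_1(ln 3) = (-1)(3^3)(1) + (0)(3^4)(-1) = -27.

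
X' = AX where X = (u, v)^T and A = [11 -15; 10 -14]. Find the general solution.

u(t) = -3C_1e^(t) + C_2e^(-4t), v(t) = -2C_1e^(t) + C_2e^(-4t)

Coefficient matrix A = [[11, -15], [10, -14]].
Characteristic polynomial det(A - λI) = λ^2 + 3λ - 4 = 0.
Eigenvalues λ = 1, -4.
For λ=1: (A-λI) row 1 is [10, -15], so an eigenvector is (-3, -2).
For λ=-4: (A-λI) row 1 is [15, -15], so an eigenvector is (1, 1).
General solution: C_1e^(t)(-3,-2) + C_2e^(-4t)(1,1).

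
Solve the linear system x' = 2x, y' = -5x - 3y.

x(t) = c_1e^(2t), y(t) = -c_1e^(2t) + c_2e^(-3t)

Coefficient matrix A = [[2, 0], [-5, -3]].
Characteristic polynomial det(A - λI) = λ^2 + λ - 6 = 0.
Eigenvalues λ = 2, -3.
For λ=2: (A-λI) row 2 is [-5, -5], so an eigenvector is (1, -1).
For λ=-3: (A-λI) row 1 is [5, 0], so an eigenvector is (0, 1).
General solution: c_1e^(2t)(1,-1) + c_2e^(-3t)(0,1).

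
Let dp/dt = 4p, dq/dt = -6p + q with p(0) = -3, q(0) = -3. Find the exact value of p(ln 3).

-243

A = [[4,0],[-6,1]]; eigenvalues λ = 1, 4.
Eigenvectors: (0,-1) for λ=1, (-1,2) for λ=4.
From the initial condition, c_1 = 9, c_2 = 3.
p(ln 3) = (9)(3^1)(0) + (3)(3^4)(-1) = -243.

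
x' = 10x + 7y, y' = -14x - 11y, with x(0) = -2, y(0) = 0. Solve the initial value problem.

Coefficient matrix A = [[10, 7], [-14, -11]].
Characteristic polynomial det(A - λI) = λ^2 + λ - 12 = 0.
Eigenvalues λ = -4, 3.
For λ=-4: (A-λI) row 1 is [14, 7], so an eigenvector is (1, -2).
For λ=3: (A-λI) row 1 is [7, 7], so an eigenvector is (-1, 1).
General solution: C_1e^(-4t)(1,-2) + C_2e^(3t)(-1,1).
Applying x(0)=-2, y(0)=0 gives C_1=2, C_2=4.

x(t) = -4e^(3t) + 2e^(-4t), y(t) = 4e^(3t) - 4e^(-4t)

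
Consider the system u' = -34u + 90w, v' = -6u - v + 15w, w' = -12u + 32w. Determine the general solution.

u(t) = -5C_1e^(2t) + 3C_3e^(-4t), v(t) = C_2e^(-t) + C_3e^(-4t), w(t) = -2C_1e^(2t) + C_3e^(-4t)

Coefficient matrix A = [[-34, 0, 90], [-6, -1, 15], [-12, 0, 32]].
det(A - λI) = 0 gives eigenvalues λ = 2, -1, -4.
For λ=2: eigenvector (-5,0,-2).
For λ=-1: eigenvector (0,1,0).
For λ=-4: eigenvector (3,1,1).
General solution: C_1e^(2t)(-5,0,-2) + C_2e^(-t)(0,1,0) + C_3e^(-4t)(3,1,1).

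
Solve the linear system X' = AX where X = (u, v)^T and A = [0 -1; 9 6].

u(t) = -c_1e^(3t) - c_2te^(3t), v(t) = 3c_1e^(3t) + 3c_2te^(3t) + c_2e^(3t)

Coefficient matrix A = [[0, -1], [9, 6]].
Characteristic polynomial det(A - λI) = λ^2 - 6λ + 9 = 0.
Single eigenvalue λ = 3 with algebraic multiplicity 2.
Eigenvector v = (-1,3); generalized eigenvector w with (A-λI)w=v is (0,1).
General solution: e^(3t)[c_1·v + c_2·(t·v + w)].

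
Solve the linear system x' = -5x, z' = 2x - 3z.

x(t) = -c_1e^(-5t), z(t) = c_1e^(-5t) - c_2e^(-3t)

Coefficient matrix A = [[-5, 0], [2, -3]].
Characteristic polynomial det(A - λI) = λ^2 + 8λ + 15 = 0.
Eigenvalues λ = -5, -3.
For λ=-5: (A-λI) row 2 is [2, 2], so an eigenvector is (-1, 1).
For λ=-3: (A-λI) row 1 is [-2, 0], so an eigenvector is (0, -1).
General solution: c_1e^(-5t)(-1,1) + c_2e^(-3t)(0,-1).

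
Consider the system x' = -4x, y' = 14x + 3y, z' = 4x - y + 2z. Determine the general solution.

x(t) = K_1e^(-4t), y(t) = -2K_1e^(-4t) + K_3e^(3t), z(t) = -K_1e^(-4t) + K_2e^(2t) - K_3e^(3t)

Coefficient matrix A = [[-4, 0, 0], [14, 3, 0], [4, -1, 2]].
det(A - λI) = 0 gives eigenvalues λ = -4, 2, 3.
For λ=-4: eigenvector (1,-2,-1).
For λ=2: eigenvector (0,0,1).
For λ=3: eigenvector (0,1,-1).
General solution: K_1e^(-4t)(1,-2,-1) + K_2e^(2t)(0,0,1) + K_3e^(3t)(0,1,-1).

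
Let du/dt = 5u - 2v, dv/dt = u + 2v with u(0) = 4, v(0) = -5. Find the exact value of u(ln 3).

1080

A = [[5,-2],[1,2]]; eigenvalues λ = 3, 4.
Eigenvectors: (-1,-1) for λ=3, (2,1) for λ=4.
From the initial condition, c_1 = 14, c_2 = 9.
u(ln 3) = (14)(3^3)(-1) + (9)(3^4)(2) = 1080.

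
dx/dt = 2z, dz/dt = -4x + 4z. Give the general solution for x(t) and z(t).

Coefficient matrix A = [[0, 2], [-4, 4]].
Characteristic polynomial det(A - λI) = λ^2 - 4λ + 8 = 0.
Eigenvalues λ = 2 ± 2i (complex conjugate pair).
For λ=2+2i: an eigenvector is (-1,-1) - i(0,1) = (-1, -1 - i).
A real fundamental pair from Re and Im of e^((2+2i)t)v: X_1 = e^(2t)(cos(2t)·(-1,-1) + sin(2t)·(0,1)), X_2 = e^(2t)(sin(2t)·(-1,-1) - cos(2t)·(0,1)).
General solution: c_1X_1 + c_2X_2.

x(t) = -c_1e^(2t)cos(2t) - c_2e^(2t)sin(2t), z(t) = c_1e^(2t)sin(2t) - c_1e^(2t)cos(2t) - c_2e^(2t)sin(2t) - c_2e^(2t)cos(2t)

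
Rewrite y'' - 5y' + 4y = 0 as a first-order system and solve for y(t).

Let x_1 = y, x_2 = y'. Then x_1' = x_2 and x_2' = -4x_1 + 5x_2.
A = [[0,1],[-4,5]]; det(A-λI) = λ^2 - 5λ + 4.
Eigenvalues λ = 4, 1 with eigenvectors (1,4), (1,1).

y(t) = C_1e^(4t) + C_2e^(t)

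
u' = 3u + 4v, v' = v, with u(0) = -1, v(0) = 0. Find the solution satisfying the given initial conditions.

Coefficient matrix A = [[3, 4], [0, 1]].
Characteristic polynomial det(A - λI) = λ^2 - 4λ + 3 = 0.
Eigenvalues λ = 1, 3.
For λ=1: (A-λI) row 1 is [2, 4], so an eigenvector is (2, -1).
For λ=3: (A-λI) row 1 is [0, 4], so an eigenvector is (1, 0).
General solution: K_1e^(t)(2,-1) + K_2e^(3t)(1,0).
Applying u(0)=-1, v(0)=0 gives K_1=0, K_2=-1.

u(t) = -e^(3t), v(t) = 0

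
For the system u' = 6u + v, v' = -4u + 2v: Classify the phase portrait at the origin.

A = [[6,1],[-4,2]]; det(A-λI) = λ^2 - 8λ + 16.
repeated λ = 4 with a single eigenvector.

unstable improper node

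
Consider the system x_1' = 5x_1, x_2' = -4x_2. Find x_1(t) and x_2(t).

x_1(t) = -K_2e^(5t), x_2(t) = K_1e^(-4t)

Coefficient matrix A = [[5, 0], [0, -4]].
Characteristic polynomial det(A - λI) = λ^2 - λ - 20 = 0.
Eigenvalues λ = -4, 5.
For λ=-4: (A-λI) row 1 is [9, 0], so an eigenvector is (0, 1).
For λ=5: (A-λI) row 2 is [0, -9], so an eigenvector is (-1, 0).
General solution: K_1e^(-4t)(0,1) + K_2e^(5t)(-1,0).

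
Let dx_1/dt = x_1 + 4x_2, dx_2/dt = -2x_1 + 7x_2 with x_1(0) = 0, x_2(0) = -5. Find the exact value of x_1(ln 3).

A = [[1,4],[-2,7]]; eigenvalues λ = 5, 3.
Eigenvectors: (-1,-1) for λ=5, (-2,-1) for λ=3.
From the initial condition, c_1 = 10, c_2 = -5.
x_1(ln 3) = (10)(3^5)(-1) + (-5)(3^3)(-2) = -2160.

-2160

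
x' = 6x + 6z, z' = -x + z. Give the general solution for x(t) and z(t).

Coefficient matrix A = [[6, 6], [-1, 1]].
Characteristic polynomial det(A - λI) = λ^2 - 7λ + 12 = 0.
Eigenvalues λ = 4, 3.
For λ=4: (A-λI) row 1 is [2, 6], so an eigenvector is (3, -1).
For λ=3: (A-λI) row 1 is [3, 6], so an eigenvector is (-2, 1).
General solution: c_1e^(4t)(3,-1) + c_2e^(3t)(-2,1).

x(t) = 3c_1e^(4t) - 2c_2e^(3t), z(t) = -c_1e^(4t) + c_2e^(3t)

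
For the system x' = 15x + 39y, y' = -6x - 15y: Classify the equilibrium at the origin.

A = [[15,39],[-6,-15]]; det(A-λI) = λ^2 + 9.
λ = 0 ± 3i: zero real part.

center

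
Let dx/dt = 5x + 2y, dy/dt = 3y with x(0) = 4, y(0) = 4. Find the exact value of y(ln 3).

A = [[5,2],[0,3]]; eigenvalues λ = 3, 5.
Eigenvectors: (-1,1) for λ=3, (-1,0) for λ=5.
From the initial condition, c_1 = 4, c_2 = -8.
y(ln 3) = (4)(3^3)(1) + (-8)(3^5)(0) = 108.

108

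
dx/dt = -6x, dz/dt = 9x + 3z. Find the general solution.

Coefficient matrix A = [[-6, 0], [9, 3]].
Characteristic polynomial det(A - λI) = λ^2 + 3λ - 18 = 0.
Eigenvalues λ = -6, 3.
For λ=-6: (A-λI) row 2 is [9, 9], so an eigenvector is (1, -1).
For λ=3: (A-λI) row 1 is [-9, 0], so an eigenvector is (0, 1).
General solution: C_1e^(-6t)(1,-1) + C_2e^(3t)(0,1).

x(t) = C_1e^(-6t), z(t) = -C_1e^(-6t) + C_2e^(3t)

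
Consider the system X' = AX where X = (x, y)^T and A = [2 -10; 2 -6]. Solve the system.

Coefficient matrix A = [[2, -10], [2, -6]].
Characteristic polynomial det(A - λI) = λ^2 + 4λ + 8 = 0.
Eigenvalues λ = -2 ± 2i (complex conjugate pair).
For λ=-2+2i: an eigenvector is (2,1) - i(-1,0) = (2 + i, 1).
A real fundamental pair from Re and Im of e^((-2+2i)t)v: X_1 = e^(-2t)(cos(2t)·(2,1) + sin(2t)·(-1,0)), X_2 = e^(-2t)(sin(2t)·(2,1) - cos(2t)·(-1,0)).
General solution: K_1X_1 + K_2X_2.

x(t) = -K_1e^(-2t)sin(2t) + 2K_1e^(-2t)cos(2t) + 2K_2e^(-2t)sin(2t) + K_2e^(-2t)cos(2t), y(t) = K_1e^(-2t)cos(2t) + K_2e^(-2t)sin(2t)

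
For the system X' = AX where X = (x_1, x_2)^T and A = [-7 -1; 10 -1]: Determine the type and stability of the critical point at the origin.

A = [[-7,-1],[10,-1]]; det(A-λI) = λ^2 + 8λ + 17.
λ = -4 ± i: negative real part.

stable spiral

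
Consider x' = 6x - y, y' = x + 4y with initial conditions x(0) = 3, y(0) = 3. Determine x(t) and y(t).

x(t) = 3e^(5t), y(t) = 3e^(5t)

Coefficient matrix A = [[6, -1], [1, 4]].
Characteristic polynomial det(A - λI) = λ^2 - 10λ + 25 = 0.
Single eigenvalue λ = 5 with algebraic multiplicity 2.
Eigenvector v = (-1,-1); generalized eigenvector w with (A-λI)w=v is (-2,-1).
General solution: e^(5t)[C_1·v + C_2·(t·v + w)].
Applying x(0)=3, y(0)=3 gives C_1=-3, C_2=0.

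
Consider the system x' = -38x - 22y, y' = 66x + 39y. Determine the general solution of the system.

Coefficient matrix A = [[-38, -22], [66, 39]].
Characteristic polynomial det(A - λI) = λ^2 - λ - 30 = 0.
Eigenvalues λ = 6, -5.
For λ=6: (A-λI) row 1 is [-44, -22], so an eigenvector is (1, -2).
For λ=-5: (A-λI) row 1 is [-33, -22], so an eigenvector is (2, -3).
General solution: K_1e^(6t)(1,-2) + K_2e^(-5t)(2,-3).

x(t) = K_1e^(6t) + 2K_2e^(-5t), y(t) = -2K_1e^(6t) - 3K_2e^(-5t)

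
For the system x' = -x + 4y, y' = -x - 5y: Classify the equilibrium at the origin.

A = [[-1,4],[-1,-5]]; det(A-λI) = λ^2 + 6λ + 9.
repeated λ = -3 with a single eigenvector.

stable improper node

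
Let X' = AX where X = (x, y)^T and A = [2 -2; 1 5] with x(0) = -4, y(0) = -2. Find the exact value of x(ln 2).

A = [[2,-2],[1,5]]; eigenvalues λ = 4, 3.
Eigenvectors: (-1,1) for λ=4, (2,-1) for λ=3.
From the initial condition, c_1 = -8, c_2 = -6.
x(ln 2) = (-8)(2^4)(-1) + (-6)(2^3)(2) = 32.

32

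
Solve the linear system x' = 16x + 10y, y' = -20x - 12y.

Coefficient matrix A = [[16, 10], [-20, -12]].
Characteristic polynomial det(A - λI) = λ^2 - 4λ + 8 = 0.
Eigenvalues λ = 2 ± 2i (complex conjugate pair).
For λ=2+2i: an eigenvector is (1,-1) - i(2,-3) = (1 - 2i, -1 + 3i).
A real fundamental pair from Re and Im of e^((2+2i)t)v: X_1 = e^(2t)(cos(2t)·(1,-1) + sin(2t)·(2,-3)), X_2 = e^(2t)(sin(2t)·(1,-1) - cos(2t)·(2,-3)).
General solution: K_1X_1 + K_2X_2.

x(t) = 2K_1e^(2t)sin(2t) + K_1e^(2t)cos(2t) + K_2e^(2t)sin(2t) - 2K_2e^(2t)cos(2t), y(t) = -3K_1e^(2t)sin(2t) - K_1e^(2t)cos(2t) - K_2e^(2t)sin(2t) + 3K_2e^(2t)cos(2t)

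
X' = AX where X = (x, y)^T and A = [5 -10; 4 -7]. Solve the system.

x(t) = 2c_1e^(-t)sin(2t) - c_1e^(-t)cos(2t) - c_2e^(-t)sin(2t) - 2c_2e^(-t)cos(2t), y(t) = c_1e^(-t)sin(2t) - c_1e^(-t)cos(2t) - c_2e^(-t)sin(2t) - c_2e^(-t)cos(2t)

Coefficient matrix A = [[5, -10], [4, -7]].
Characteristic polynomial det(A - λI) = λ^2 + 2λ + 5 = 0.
Eigenvalues λ = -1 ± 2i (complex conjugate pair).
For λ=-1+2i: an eigenvector is (-1,-1) - i(2,1) = (-1 - 2i, -1 - i).
A real fundamental pair from Re and Im of e^((-1+2i)t)v: X_1 = e^(-t)(cos(2t)·(-1,-1) + sin(2t)·(2,1)), X_2 = e^(-t)(sin(2t)·(-1,-1) - cos(2t)·(2,1)).
General solution: c_1X_1 + c_2X_2.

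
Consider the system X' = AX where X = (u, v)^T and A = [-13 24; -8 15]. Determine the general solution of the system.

u(t) = -2c_1e^(-t) - 3c_2e^(3t), v(t) = -c_1e^(-t) - 2c_2e^(3t)

Coefficient matrix A = [[-13, 24], [-8, 15]].
Characteristic polynomial det(A - λI) = λ^2 - 2λ - 3 = 0.
Eigenvalues λ = -1, 3.
For λ=-1: (A-λI) row 1 is [-12, 24], so an eigenvector is (-2, -1).
For λ=3: (A-λI) row 1 is [-16, 24], so an eigenvector is (-3, -2).
General solution: c_1e^(-t)(-2,-1) + c_2e^(3t)(-3,-2).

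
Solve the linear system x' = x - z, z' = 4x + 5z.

Coefficient matrix A = [[1, -1], [4, 5]].
Characteristic polynomial det(A - λI) = λ^2 - 6λ + 9 = 0.
Single eigenvalue λ = 3 with algebraic multiplicity 2.
Eigenvector v = (-1,2); generalized eigenvector w with (A-λI)w=v is (1,-1).
General solution: e^(3t)[c_1·v + c_2·(t·v + w)].

x(t) = -c_1e^(3t) - c_2te^(3t) + c_2e^(3t), z(t) = 2c_1e^(3t) + 2c_2te^(3t) - c_2e^(3t)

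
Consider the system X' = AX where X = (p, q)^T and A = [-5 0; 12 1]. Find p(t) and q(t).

p(t) = -K_1e^(-5t), q(t) = 2K_1e^(-5t) - K_2e^(t)

Coefficient matrix A = [[-5, 0], [12, 1]].
Characteristic polynomial det(A - λI) = λ^2 + 4λ - 5 = 0.
Eigenvalues λ = -5, 1.
For λ=-5: (A-λI) row 2 is [12, 6], so an eigenvector is (-1, 2).
For λ=1: (A-λI) row 1 is [-6, 0], so an eigenvector is (0, -1).
General solution: K_1e^(-5t)(-1,2) + K_2e^(t)(0,-1).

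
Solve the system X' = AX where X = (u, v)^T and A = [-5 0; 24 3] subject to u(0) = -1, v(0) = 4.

u(t) = -e^(-5t), v(t) = e^(3t) + 3e^(-5t)

Coefficient matrix A = [[-5, 0], [24, 3]].
Characteristic polynomial det(A - λI) = λ^2 + 2λ - 15 = 0.
Eigenvalues λ = 3, -5.
For λ=3: (A-λI) row 1 is [-8, 0], so an eigenvector is (0, 1).
For λ=-5: (A-λI) row 2 is [24, 8], so an eigenvector is (1, -3).
General solution: K_1e^(3t)(0,1) + K_2e^(-5t)(1,-3).
Applying u(0)=-1, v(0)=4 gives K_1=1, K_2=-1.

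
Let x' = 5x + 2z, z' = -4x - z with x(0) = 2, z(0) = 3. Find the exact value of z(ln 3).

-159

A = [[5,2],[-4,-1]]; eigenvalues λ = 3, 1.
Eigenvectors: (-1,1) for λ=3, (-1,2) for λ=1.
From the initial condition, c_1 = -7, c_2 = 5.
z(ln 3) = (-7)(3^3)(1) + (5)(3^1)(2) = -159.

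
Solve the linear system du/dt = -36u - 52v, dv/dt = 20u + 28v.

u(t) = 3C_1e^(-4t)sin(4t) - 2C_1e^(-4t)cos(4t) - 2C_2e^(-4t)sin(4t) - 3C_2e^(-4t)cos(4t), v(t) = -2C_1e^(-4t)sin(4t) + C_1e^(-4t)cos(4t) + C_2e^(-4t)sin(4t) + 2C_2e^(-4t)cos(4t)

Coefficient matrix A = [[-36, -52], [20, 28]].
Characteristic polynomial det(A - λI) = λ^2 + 8λ + 32 = 0.
Eigenvalues λ = -4 ± 4i (complex conjugate pair).
For λ=-4+4i: an eigenvector is (-2,1) - i(3,-2) = (-2 - 3i, 1 + 2i).
A real fundamental pair from Re and Im of e^((-4+4i)t)v: X_1 = e^(-4t)(cos(4t)·(-2,1) + sin(4t)·(3,-2)), X_2 = e^(-4t)(sin(4t)·(-2,1) - cos(4t)·(3,-2)).
General solution: C_1X_1 + C_2X_2.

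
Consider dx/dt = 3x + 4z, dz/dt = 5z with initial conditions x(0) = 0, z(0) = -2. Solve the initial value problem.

x(t) = -4e^(5t) + 4e^(3t), z(t) = -2e^(5t)

Coefficient matrix A = [[3, 4], [0, 5]].
Characteristic polynomial det(A - λI) = λ^2 - 8λ + 15 = 0.
Eigenvalues λ = 5, 3.
For λ=5: (A-λI) row 1 is [-2, 4], so an eigenvector is (2, 1).
For λ=3: (A-λI) row 1 is [0, 4], so an eigenvector is (1, 0).
General solution: c_1e^(5t)(2,1) + c_2e^(3t)(1,0).
Applying x(0)=0, z(0)=-2 gives c_1=-2, c_2=4.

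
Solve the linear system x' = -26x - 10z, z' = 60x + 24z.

x(t) = -c_1e^(-6t) + c_2e^(4t), z(t) = 2c_1e^(-6t) - 3c_2e^(4t)

Coefficient matrix A = [[-26, -10], [60, 24]].
Characteristic polynomial det(A - λI) = λ^2 + 2λ - 24 = 0.
Eigenvalues λ = -6, 4.
For λ=-6: (A-λI) row 1 is [-20, -10], so an eigenvector is (-1, 2).
For λ=4: (A-λI) row 1 is [-30, -10], so an eigenvector is (1, -3).
General solution: c_1e^(-6t)(-1,2) + c_2e^(4t)(1,-3).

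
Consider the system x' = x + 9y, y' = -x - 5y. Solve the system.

x(t) = 3C_1e^(-2t) + 3C_2te^(-2t) - 2C_2e^(-2t), y(t) = -C_1e^(-2t) - C_2te^(-2t) + C_2e^(-2t)

Coefficient matrix A = [[1, 9], [-1, -5]].
Characteristic polynomial det(A - λI) = λ^2 + 4λ + 4 = 0.
Single eigenvalue λ = -2 with algebraic multiplicity 2.
Eigenvector v = (3,-1); generalized eigenvector w with (A-λI)w=v is (-2,1).
General solution: e^(-2t)[C_1·v + C_2·(t·v + w)].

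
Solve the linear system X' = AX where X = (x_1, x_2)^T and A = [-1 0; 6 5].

x_1(t) = -c_2e^(-t), x_2(t) = -c_1e^(5t) + c_2e^(-t)

Coefficient matrix A = [[-1, 0], [6, 5]].
Characteristic polynomial det(A - λI) = λ^2 - 4λ - 5 = 0.
Eigenvalues λ = 5, -1.
For λ=5: (A-λI) row 1 is [-6, 0], so an eigenvector is (0, -1).
For λ=-1: (A-λI) row 2 is [6, 6], so an eigenvector is (-1, 1).
General solution: c_1e^(5t)(0,-1) + c_2e^(-t)(-1,1).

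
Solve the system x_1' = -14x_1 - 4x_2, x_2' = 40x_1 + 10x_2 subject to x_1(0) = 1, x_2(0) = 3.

Coefficient matrix A = [[-14, -4], [40, 10]].
Characteristic polynomial det(A - λI) = λ^2 + 4λ + 20 = 0.
Eigenvalues λ = -2 ± 4i (complex conjugate pair).
For λ=-2+4i: an eigenvector is (0,-1) - i(1,-3) = (0 - i, -1 + 3i).
A real fundamental pair from Re and Im of e^((-2+4i)t)v: X_1 = e^(-2t)(cos(4t)·(0,-1) + sin(4t)·(1,-3)), X_2 = e^(-2t)(sin(4t)·(0,-1) - cos(4t)·(1,-3)).
General solution: K_1X_1 + K_2X_2.
Applying x_1(0)=1, x_2(0)=3 gives K_1=-6, K_2=-1.

x_1(t) = -6e^(-2t)sin(4t) + e^(-2t)cos(4t), x_2(t) = 19e^(-2t)sin(4t) + 3e^(-2t)cos(4t)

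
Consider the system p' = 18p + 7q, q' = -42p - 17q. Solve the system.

Coefficient matrix A = [[18, 7], [-42, -17]].
Characteristic polynomial det(A - λI) = λ^2 - λ - 12 = 0.
Eigenvalues λ = -3, 4.
For λ=-3: (A-λI) row 1 is [21, 7], so an eigenvector is (-1, 3).
For λ=4: (A-λI) row 1 is [14, 7], so an eigenvector is (1, -2).
General solution: c_1e^(-3t)(-1,3) + c_2e^(4t)(1,-2).

p(t) = -c_1e^(-3t) + c_2e^(4t), q(t) = 3c_1e^(-3t) - 2c_2e^(4t)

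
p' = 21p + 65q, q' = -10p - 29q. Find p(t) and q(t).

p(t) = -2c_1e^(-4t)sin(5t) - 3c_1e^(-4t)cos(5t) - 3c_2e^(-4t)sin(5t) + 2c_2e^(-4t)cos(5t), q(t) = c_1e^(-4t)sin(5t) + c_1e^(-4t)cos(5t) + c_2e^(-4t)sin(5t) - c_2e^(-4t)cos(5t)

Coefficient matrix A = [[21, 65], [-10, -29]].
Characteristic polynomial det(A - λI) = λ^2 + 8λ + 41 = 0.
Eigenvalues λ = -4 ± 5i (complex conjugate pair).
For λ=-4+5i: an eigenvector is (-3,1) - i(-2,1) = (-3 + 2i, 1 - i).
A real fundamental pair from Re and Im of e^((-4+5i)t)v: X_1 = e^(-4t)(cos(5t)·(-3,1) + sin(5t)·(-2,1)), X_2 = e^(-4t)(sin(5t)·(-3,1) - cos(5t)·(-2,1)).
General solution: c_1X_1 + c_2X_2.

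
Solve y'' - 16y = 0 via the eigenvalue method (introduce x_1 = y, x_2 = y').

y(t) = c_1e^(4t) + c_2e^(-4t)

Let x_1 = y, x_2 = y'. Then x_1' = x_2 and x_2' = 16x_1.
A = [[0,1],[16,0]]; det(A-λI) = λ^2 - 16.
Eigenvalues λ = 4, -4 with eigenvectors (1,4), (1,-4).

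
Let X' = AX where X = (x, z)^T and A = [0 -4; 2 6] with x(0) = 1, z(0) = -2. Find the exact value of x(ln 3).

225

A = [[0,-4],[2,6]]; eigenvalues λ = 2, 4.
Eigenvectors: (2,-1) for λ=2, (-1,1) for λ=4.
From the initial condition, c_1 = -1, c_2 = -3.
x(ln 3) = (-1)(3^2)(2) + (-3)(3^4)(-1) = 225.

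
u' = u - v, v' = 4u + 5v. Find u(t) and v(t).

Coefficient matrix A = [[1, -1], [4, 5]].
Characteristic polynomial det(A - λI) = λ^2 - 6λ + 9 = 0.
Single eigenvalue λ = 3 with algebraic multiplicity 2.
Eigenvector v = (1,-2); generalized eigenvector w with (A-λI)w=v is (0,-1).
General solution: e^(3t)[K_1·v + K_2·(t·v + w)].

u(t) = K_1e^(3t) + K_2te^(3t), v(t) = -2K_1e^(3t) - 2K_2te^(3t) - K_2e^(3t)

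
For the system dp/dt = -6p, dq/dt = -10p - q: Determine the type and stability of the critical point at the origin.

stable node

A = [[-6,0],[-10,-1]]; det(A-λI) = λ^2 + 7λ + 6.
λ = -1, -6: both negative.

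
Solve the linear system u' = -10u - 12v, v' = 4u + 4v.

Coefficient matrix A = [[-10, -12], [4, 4]].
Characteristic polynomial det(A - λI) = λ^2 + 6λ + 8 = 0.
Eigenvalues λ = -4, -2.
For λ=-4: (A-λI) row 1 is [-6, -12], so an eigenvector is (2, -1).
For λ=-2: (A-λI) row 1 is [-8, -12], so an eigenvector is (3, -2).
General solution: K_1e^(-4t)(2,-1) + K_2e^(-2t)(3,-2).

u(t) = 2K_1e^(-4t) + 3K_2e^(-2t), v(t) = -K_1e^(-4t) - 2K_2e^(-2t)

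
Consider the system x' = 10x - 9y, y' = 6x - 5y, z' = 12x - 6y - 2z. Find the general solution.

x(t) = 3C_1e^(4t) + C_2e^(t), y(t) = 2C_1e^(4t) + C_2e^(t), z(t) = 4C_1e^(4t) + 2C_2e^(t) + C_3e^(-2t)

Coefficient matrix A = [[10, -9, 0], [6, -5, 0], [12, -6, -2]].
det(A - λI) = 0 gives eigenvalues λ = 4, 1, -2.
For λ=4: eigenvector (3,2,4).
For λ=1: eigenvector (1,1,2).
For λ=-2: eigenvector (0,0,1).
General solution: C_1e^(4t)(3,2,4) + C_2e^(t)(1,1,2) + C_3e^(-2t)(0,0,1).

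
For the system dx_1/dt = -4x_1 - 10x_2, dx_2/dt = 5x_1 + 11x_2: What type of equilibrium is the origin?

A = [[-4,-10],[5,11]]; det(A-λI) = λ^2 - 7λ + 6.
λ = 1, 6: both positive.

unstable node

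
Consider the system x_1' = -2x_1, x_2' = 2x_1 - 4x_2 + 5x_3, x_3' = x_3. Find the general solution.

Coefficient matrix A = [[-2, 0, 0], [2, -4, 5], [0, 0, 1]].
det(A - λI) = 0 gives eigenvalues λ = -2, -4, 1.
For λ=-2: eigenvector (1,1,0).
For λ=-4: eigenvector (0,-1,0).
For λ=1: eigenvector (0,-1,-1).
General solution: c_1e^(-2t)(1,1,0) + c_2e^(-4t)(0,-1,0) + c_3e^(t)(0,-1,-1).

x_1(t) = c_1e^(-2t), x_2(t) = c_1e^(-2t) - c_2e^(-4t) - c_3e^(t), x_3(t) = -c_3e^(t)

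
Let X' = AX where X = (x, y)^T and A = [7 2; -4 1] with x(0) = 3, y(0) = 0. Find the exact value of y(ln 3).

-1296

A = [[7,2],[-4,1]]; eigenvalues λ = 3, 5.
Eigenvectors: (-1,2) for λ=3, (-1,1) for λ=5.
From the initial condition, c_1 = 3, c_2 = -6.
y(ln 3) = (3)(3^3)(2) + (-6)(3^5)(1) = -1296.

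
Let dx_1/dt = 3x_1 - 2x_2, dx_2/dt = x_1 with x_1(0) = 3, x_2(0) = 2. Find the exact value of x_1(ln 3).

21

A = [[3,-2],[1,0]]; eigenvalues λ = 2, 1.
Eigenvectors: (-2,-1) for λ=2, (1,1) for λ=1.
From the initial condition, c_1 = -1, c_2 = 1.
x_1(ln 3) = (-1)(3^2)(-2) + (1)(3^1)(1) = 21.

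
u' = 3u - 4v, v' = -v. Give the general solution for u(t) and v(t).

u(t) = -K_1e^(-t) + K_2e^(3t), v(t) = -K_1e^(-t)

Coefficient matrix A = [[3, -4], [0, -1]].
Characteristic polynomial det(A - λI) = λ^2 - 2λ - 3 = 0.
Eigenvalues λ = -1, 3.
For λ=-1: (A-λI) row 1 is [4, -4], so an eigenvector is (-1, -1).
For λ=3: (A-λI) row 1 is [0, -4], so an eigenvector is (1, 0).
General solution: K_1e^(-t)(-1,-1) + K_2e^(3t)(1,0).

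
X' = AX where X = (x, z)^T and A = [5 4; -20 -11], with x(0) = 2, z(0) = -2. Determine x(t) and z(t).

Coefficient matrix A = [[5, 4], [-20, -11]].
Characteristic polynomial det(A - λI) = λ^2 + 6λ + 25 = 0.
Eigenvalues λ = -3 ± 4i (complex conjugate pair).
For λ=-3+4i: an eigenvector is (0,-1) - i(-1,2) = (0 + i, -1 - 2i).
A real fundamental pair from Re and Im of e^((-3+4i)t)v: X_1 = e^(-3t)(cos(4t)·(0,-1) + sin(4t)·(-1,2)), X_2 = e^(-3t)(sin(4t)·(0,-1) - cos(4t)·(-1,2)).
General solution: K_1X_1 + K_2X_2.
Applying x(0)=2, z(0)=-2 gives K_1=-2, K_2=2.

x(t) = 2e^(-3t)sin(4t) + 2e^(-3t)cos(4t), z(t) = -6e^(-3t)sin(4t) - 2e^(-3t)cos(4t)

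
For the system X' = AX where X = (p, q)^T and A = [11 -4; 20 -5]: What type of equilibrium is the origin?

unstable spiral

A = [[11,-4],[20,-5]]; det(A-λI) = λ^2 - 6λ + 25.
λ = 3 ± 4i: positive real part.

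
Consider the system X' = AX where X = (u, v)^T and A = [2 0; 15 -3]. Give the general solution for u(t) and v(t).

u(t) = K_1e^(2t), v(t) = 3K_1e^(2t) - K_2e^(-3t)

Coefficient matrix A = [[2, 0], [15, -3]].
Characteristic polynomial det(A - λI) = λ^2 + λ - 6 = 0.
Eigenvalues λ = 2, -3.
For λ=2: (A-λI) row 2 is [15, -5], so an eigenvector is (1, 3).
For λ=-3: (A-λI) row 1 is [5, 0], so an eigenvector is (0, -1).
General solution: K_1e^(2t)(1,3) + K_2e^(-3t)(0,-1).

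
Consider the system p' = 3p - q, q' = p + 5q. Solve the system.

Coefficient matrix A = [[3, -1], [1, 5]].
Characteristic polynomial det(A - λI) = λ^2 - 8λ + 16 = 0.
Single eigenvalue λ = 4 with algebraic multiplicity 2.
Eigenvector v = (1,-1); generalized eigenvector w with (A-λI)w=v is (2,-3).
General solution: e^(4t)[c_1·v + c_2·(t·v + w)].

p(t) = c_1e^(4t) + c_2te^(4t) + 2c_2e^(4t), q(t) = -c_1e^(4t) - c_2te^(4t) - 3c_2e^(4t)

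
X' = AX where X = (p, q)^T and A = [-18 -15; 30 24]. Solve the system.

p(t) = K_1e^(3t)sin(3t) + 2K_1e^(3t)cos(3t) + 2K_2e^(3t)sin(3t) - K_2e^(3t)cos(3t), q(t) = -K_1e^(3t)sin(3t) - 3K_1e^(3t)cos(3t) - 3K_2e^(3t)sin(3t) + K_2e^(3t)cos(3t)

Coefficient matrix A = [[-18, -15], [30, 24]].
Characteristic polynomial det(A - λI) = λ^2 - 6λ + 18 = 0.
Eigenvalues λ = 3 ± 3i (complex conjugate pair).
For λ=3+3i: an eigenvector is (2,-3) - i(1,-1) = (2 - i, -3 + i).
A real fundamental pair from Re and Im of e^((3+3i)t)v: X_1 = e^(3t)(cos(3t)·(2,-3) + sin(3t)·(1,-1)), X_2 = e^(3t)(sin(3t)·(2,-3) - cos(3t)·(1,-1)).
General solution: K_1X_1 + K_2X_2.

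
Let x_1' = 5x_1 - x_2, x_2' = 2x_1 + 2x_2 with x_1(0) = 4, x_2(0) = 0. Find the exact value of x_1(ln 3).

540

A = [[5,-1],[2,2]]; eigenvalues λ = 3, 4.
Eigenvectors: (1,2) for λ=3, (1,1) for λ=4.
From the initial condition, c_1 = -4, c_2 = 8.
x_1(ln 3) = (-4)(3^3)(1) + (8)(3^4)(1) = 540.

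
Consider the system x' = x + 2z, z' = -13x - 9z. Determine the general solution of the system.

x(t) = c_1e^(-4t)sin(t) + c_1e^(-4t)cos(t) + c_2e^(-4t)sin(t) - c_2e^(-4t)cos(t), z(t) = -3c_1e^(-4t)sin(t) - 2c_1e^(-4t)cos(t) - 2c_2e^(-4t)sin(t) + 3c_2e^(-4t)cos(t)

Coefficient matrix A = [[1, 2], [-13, -9]].
Characteristic polynomial det(A - λI) = λ^2 + 8λ + 17 = 0.
Eigenvalues λ = -4 ± i (complex conjugate pair).
For λ=-4+i: an eigenvector is (1,-2) - i(1,-3) = (1 - i, -2 + 3i).
A real fundamental pair from Re and Im of e^((-4+i)t)v: X_1 = e^(-4t)(cos(t)·(1,-2) + sin(t)·(1,-3)), X_2 = e^(-4t)(sin(t)·(1,-2) - cos(t)·(1,-3)).
General solution: c_1X_1 + c_2X_2.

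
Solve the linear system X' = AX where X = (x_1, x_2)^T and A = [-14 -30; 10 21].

x_1(t) = -2C_1e^(t) - 3C_2e^(6t), x_2(t) = C_1e^(t) + 2C_2e^(6t)

Coefficient matrix A = [[-14, -30], [10, 21]].
Characteristic polynomial det(A - λI) = λ^2 - 7λ + 6 = 0.
Eigenvalues λ = 1, 6.
For λ=1: (A-λI) row 1 is [-15, -30], so an eigenvector is (-2, 1).
For λ=6: (A-λI) row 1 is [-20, -30], so an eigenvector is (-3, 2).
General solution: C_1e^(t)(-2,1) + C_2e^(6t)(-3,2).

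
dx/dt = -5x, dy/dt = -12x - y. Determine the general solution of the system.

Coefficient matrix A = [[-5, 0], [-12, -1]].
Characteristic polynomial det(A - λI) = λ^2 + 6λ + 5 = 0.
Eigenvalues λ = -1, -5.
For λ=-1: (A-λI) row 1 is [-4, 0], so an eigenvector is (0, -1).
For λ=-5: (A-λI) row 2 is [-12, 4], so an eigenvector is (-1, -3).
General solution: C_1e^(-t)(0,-1) + C_2e^(-5t)(-1,-3).

x(t) = -C_2e^(-5t), y(t) = -C_1e^(-t) - 3C_2e^(-5t)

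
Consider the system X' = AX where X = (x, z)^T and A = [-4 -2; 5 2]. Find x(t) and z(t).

Coefficient matrix A = [[-4, -2], [5, 2]].
Characteristic polynomial det(A - λI) = λ^2 + 2λ + 2 = 0.
Eigenvalues λ = -1 ± i (complex conjugate pair).
For λ=-1+i: an eigenvector is (1,-1) - i(-1,2) = (1 + i, -1 - 2i).
A real fundamental pair from Re and Im of e^((-1+i)t)v: X_1 = e^(-t)(cos(t)·(1,-1) + sin(t)·(-1,2)), X_2 = e^(-t)(sin(t)·(1,-1) - cos(t)·(-1,2)).
General solution: K_1X_1 + K_2X_2.

x(t) = -K_1e^(-t)sin(t) + K_1e^(-t)cos(t) + K_2e^(-t)sin(t) + K_2e^(-t)cos(t), z(t) = 2K_1e^(-t)sin(t) - K_1e^(-t)cos(t) - K_2e^(-t)sin(t) - 2K_2e^(-t)cos(t)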